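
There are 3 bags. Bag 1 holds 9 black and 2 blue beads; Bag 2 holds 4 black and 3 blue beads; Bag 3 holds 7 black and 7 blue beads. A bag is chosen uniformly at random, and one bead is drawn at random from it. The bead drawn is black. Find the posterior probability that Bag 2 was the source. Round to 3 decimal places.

P(black|Bag 1) = 0.8182; P(black|Bag 2) = 0.5714; P(black|Bag 3) = 0.5.
Prior × likelihood for each source: 0.333333·0.8182=0.2727, 0.333333·0.5714=0.1905, 0.333333·0.5=0.1667. Summing gives P(black) = 0.62987.
P(Bag 2 | black) = 0.1905 / 0.62987 = 0.302.

Posterior probability ≈ 0.302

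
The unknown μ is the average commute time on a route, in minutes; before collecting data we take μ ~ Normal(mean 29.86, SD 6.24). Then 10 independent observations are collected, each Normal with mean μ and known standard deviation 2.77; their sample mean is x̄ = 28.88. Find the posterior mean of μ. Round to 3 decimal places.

Posterior mean ≈ 28.899

Prior precision 1/τ₀² = 1/6.24² = 0.0256821; data precision n/σ² = 10/2.77² = 1.30329.
Posterior precision = 0.0256821 + 1.30329 = 1.32897.
Posterior mean = (0.0256821·29.86 + 1.30329·28.88) / 1.32897 = 28.899.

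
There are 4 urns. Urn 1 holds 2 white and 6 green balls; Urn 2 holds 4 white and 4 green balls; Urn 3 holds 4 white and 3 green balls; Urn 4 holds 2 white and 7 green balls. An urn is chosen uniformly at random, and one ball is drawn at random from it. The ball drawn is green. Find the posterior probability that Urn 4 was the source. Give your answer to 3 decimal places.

Posterior probability ≈ 0.317

P(green|Urn 1) = 0.75; P(green|Urn 2) = 0.5; P(green|Urn 3) = 0.4286; P(green|Urn 4) = 0.7778.
Prior × likelihood for each source: 0.25·0.75=0.1875, 0.25·0.5=0.1250, 0.25·0.4286=0.1071, 0.25·0.7778=0.1944. Summing gives P(green) = 0.61409.
P(Urn 4 | green) = 0.1944 / 0.61409 = 0.317.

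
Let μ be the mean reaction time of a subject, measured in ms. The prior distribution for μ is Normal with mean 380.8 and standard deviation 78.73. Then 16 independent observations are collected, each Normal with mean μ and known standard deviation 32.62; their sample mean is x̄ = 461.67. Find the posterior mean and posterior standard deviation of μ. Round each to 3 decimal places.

Prior precision 1/τ₀² = 1/78.73² = 0.00016133; data precision n/σ² = 16/32.62² = 0.0150367.
Posterior precision = 0.00016133 + 0.0150367 = 0.0151980, giving posterior SD = 1/√0.0151980 = 8.112.
Posterior mean = (0.00016133·380.8 + 0.0150367·461.67) / 0.0151980 = 460.812.

Posterior mean ≈ 460.812; posterior SD ≈ 8.112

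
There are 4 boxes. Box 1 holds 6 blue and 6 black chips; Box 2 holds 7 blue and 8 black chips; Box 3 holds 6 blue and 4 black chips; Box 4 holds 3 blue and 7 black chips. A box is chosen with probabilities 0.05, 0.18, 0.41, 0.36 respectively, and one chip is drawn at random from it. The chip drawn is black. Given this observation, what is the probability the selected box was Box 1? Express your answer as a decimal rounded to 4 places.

P(black|Box 1) = 0.5; P(black|Box 2) = 0.5333; P(black|Box 3) = 0.4; P(black|Box 4) = 0.7.
Prior × likelihood for each source: 0.05·0.5=0.02500, 0.18·0.5333=0.09600, 0.41·0.4=0.1640, 0.36·0.7=0.2520. Summing gives P(black) = 0.53700.
P(Box 1 | black) = 0.02500 / 0.53700 = 0.0466.

Posterior probability ≈ 0.0466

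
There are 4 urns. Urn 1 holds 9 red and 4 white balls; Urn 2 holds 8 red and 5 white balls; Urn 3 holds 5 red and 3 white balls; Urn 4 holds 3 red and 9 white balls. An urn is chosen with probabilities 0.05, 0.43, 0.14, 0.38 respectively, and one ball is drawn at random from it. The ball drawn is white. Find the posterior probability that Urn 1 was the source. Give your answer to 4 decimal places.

Posterior probability ≈ 0.0297

Tabulate prior·likelihood by source: [1] prior 0.05, lik 0.3077, product 0.01538; [2] prior 0.43, lik 0.3846, product 0.1654; [3] prior 0.14, lik 0.375, product 0.05250; [4] prior 0.38, lik 0.75, product 0.2850.
Normalizing constant = 0.51827; the posterior for Urn 1 is its product over the sum, 0.01538/0.51827 = 0.0297.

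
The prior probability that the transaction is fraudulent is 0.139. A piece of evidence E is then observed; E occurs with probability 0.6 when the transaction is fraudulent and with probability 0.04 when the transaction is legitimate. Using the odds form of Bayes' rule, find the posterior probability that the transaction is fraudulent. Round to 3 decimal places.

Posterior probability ≈ 0.708

Prior odds = 0.139/(1−0.139) = 0.16144.
Likelihood ratio for E = 0.6/0.04 = 15.000.
Posterior odds = prior odds × LR = 2.4216.
Posterior probability = odds/(1+odds) = 2.4216/3.4216 = 0.708.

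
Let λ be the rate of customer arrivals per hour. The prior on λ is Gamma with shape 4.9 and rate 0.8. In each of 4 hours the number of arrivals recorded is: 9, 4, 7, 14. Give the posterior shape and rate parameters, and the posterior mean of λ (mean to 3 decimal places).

The Poisson likelihood adds the total count to the shape and the number of exposure periods to the rate. Here ∑xᵢ = 34 and n = 4, so shape 4.9→38.9 and rate 0.8→4.8.
Posterior mean = shape/rate = 38.9/4.8 = 8.104.

Posterior: Gamma(shape=38.9, rate=4.8); mean ≈ 8.104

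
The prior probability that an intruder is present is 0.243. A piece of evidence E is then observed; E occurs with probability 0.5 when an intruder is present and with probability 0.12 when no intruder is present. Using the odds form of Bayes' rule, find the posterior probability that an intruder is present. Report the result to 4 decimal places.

Prior odds = 0.243/(1−0.243) = 0.32100. In log-odds, ln(0.32100) = -1.1363.
Add log likelihood ratio: ln(4.1667) = 1.4271.
Posterior log-odds = 0.29081, so posterior odds = exp(0.29081) = 1.3375. Converting, P(H|E) = 1.3375/2.3375 = 0.5722.

Posterior probability ≈ 0.5722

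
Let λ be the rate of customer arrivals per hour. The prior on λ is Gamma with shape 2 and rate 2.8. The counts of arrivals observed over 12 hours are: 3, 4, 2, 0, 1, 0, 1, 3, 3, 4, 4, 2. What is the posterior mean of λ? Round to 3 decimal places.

Posterior mean ≈ 1.959

The Poisson likelihood adds the total count to the shape and the number of exposure periods to the rate. Here ∑xᵢ = 27 and n = 12, so shape 2→29 and rate 2.8→14.8.
E[λ | data] = 29/14.8 = 1.959.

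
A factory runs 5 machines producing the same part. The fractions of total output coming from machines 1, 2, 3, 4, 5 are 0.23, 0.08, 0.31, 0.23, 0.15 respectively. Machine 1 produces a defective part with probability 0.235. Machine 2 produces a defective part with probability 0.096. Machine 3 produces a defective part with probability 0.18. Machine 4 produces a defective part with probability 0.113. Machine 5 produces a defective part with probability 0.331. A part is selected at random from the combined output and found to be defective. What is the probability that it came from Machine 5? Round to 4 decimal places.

Posterior probability ≈ 0.2570

P(defective|M1) = 0.235; P(defective|M2) = 0.096; P(defective|M3) = 0.18; P(defective|M4) = 0.113; P(defective|M5) = 0.331.
Prior × likelihood for each source: 0.23·0.235=0.05405, 0.08·0.096=0.007680, 0.31·0.18=0.05580, 0.23·0.113=0.02599, 0.15·0.331=0.04965. Summing gives P(defective) = 0.19317.
P(Machine 5 | defective) = 0.04965 / 0.19317 = 0.2570.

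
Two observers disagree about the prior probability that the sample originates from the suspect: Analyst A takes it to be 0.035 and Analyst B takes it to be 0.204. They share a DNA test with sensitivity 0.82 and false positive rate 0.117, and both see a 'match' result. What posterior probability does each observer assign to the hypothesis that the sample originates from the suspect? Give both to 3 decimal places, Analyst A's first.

The likelihood ratio for a 'match' result is 0.82/0.117 = 7.0085.
Analyst A: prior odds 0.035/0.965 = 0.036269; posterior odds 0.25420; posterior probability 0.203.
Analyst B: prior odds 0.204/0.796 = 0.25628; posterior odds 1.7962; posterior probability 0.642.

Analyst A: 0.203; Analyst B: 0.642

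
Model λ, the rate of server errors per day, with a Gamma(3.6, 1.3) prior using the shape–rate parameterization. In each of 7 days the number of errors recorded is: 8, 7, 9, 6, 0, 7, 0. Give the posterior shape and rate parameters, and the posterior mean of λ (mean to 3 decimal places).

Posterior: Gamma(shape=40.6, rate=8.3); mean ≈ 4.892

Total count ∑xᵢ = 37 over n = 7 days.
Gamma is conjugate to the Poisson likelihood: posterior is Gamma(shape = 3.6+37 = 40.6, rate = 1.3+7 = 8.3).
E[λ | data] = 40.6/8.3 = 4.892.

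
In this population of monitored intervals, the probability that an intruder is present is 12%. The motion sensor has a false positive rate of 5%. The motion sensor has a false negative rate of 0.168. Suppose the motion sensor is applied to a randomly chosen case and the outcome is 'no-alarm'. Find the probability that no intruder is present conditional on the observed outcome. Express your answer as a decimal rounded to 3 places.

P(¬H | E) ≈ 0.976

Write H for 'an intruder is present'. Prior odds H:¬H = 0.12/0.88 = 0.13636. For the 'no-alarm' outcome, the likelihood ratio is 0.168/0.95 = 0.17684.
Posterior odds = 0.13636 × 0.17684 = 0.024115, so P(H|E) = 0.024115/(1+0.024115) = 0.024. Then P(¬H|E) = 1 − 0.024 = 0.976.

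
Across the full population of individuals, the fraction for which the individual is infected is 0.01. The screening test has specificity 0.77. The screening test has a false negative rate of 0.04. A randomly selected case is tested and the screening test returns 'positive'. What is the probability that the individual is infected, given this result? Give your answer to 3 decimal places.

P(H | E) ≈ 0.040

Write H for 'the individual is infected'. Prior odds H:¬H = 0.01/0.99 = 0.010101. For the 'positive' outcome, the likelihood ratio is 0.96/0.23 = 4.1739.
Posterior odds = 0.010101 × 4.1739 = 0.042161, so P(H|E) = 0.042161/(1+0.042161) = 0.040.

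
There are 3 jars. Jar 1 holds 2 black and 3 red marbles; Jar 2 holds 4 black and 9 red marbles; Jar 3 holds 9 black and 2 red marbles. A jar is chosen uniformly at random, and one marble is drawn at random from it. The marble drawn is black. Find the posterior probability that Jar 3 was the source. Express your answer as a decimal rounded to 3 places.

Posterior probability ≈ 0.536

P(black|Jar 1) = 0.4; P(black|Jar 2) = 0.3077; P(black|Jar 3) = 0.8182.
Prior × likelihood for each source: 0.333333·0.4=0.1333, 0.333333·0.3077=0.1026, 0.333333·0.8182=0.2727. Summing gives P(black) = 0.50862.
P(Jar 3 | black) = 0.2727 / 0.50862 = 0.536.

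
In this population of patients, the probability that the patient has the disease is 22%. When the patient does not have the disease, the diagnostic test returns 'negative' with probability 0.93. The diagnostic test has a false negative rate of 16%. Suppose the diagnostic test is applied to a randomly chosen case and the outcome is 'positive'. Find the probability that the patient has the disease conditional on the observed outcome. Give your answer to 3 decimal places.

Write H for 'the patient has the disease'. Prior odds H:¬H = 0.22/0.78 = 0.28205. For the 'positive' outcome, the likelihood ratio is 0.84/0.07 = 12.000.
Posterior odds = 0.28205 × 12.000 = 3.3846, so P(H|E) = 3.3846/(1+3.3846) = 0.772.

P(H | E) ≈ 0.772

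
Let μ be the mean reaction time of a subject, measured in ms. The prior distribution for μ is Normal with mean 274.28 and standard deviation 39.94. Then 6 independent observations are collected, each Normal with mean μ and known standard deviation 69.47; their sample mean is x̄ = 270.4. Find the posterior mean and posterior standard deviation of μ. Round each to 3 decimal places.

Posterior mean ≈ 271.701; posterior SD ≈ 23.124

With known σ, the Normal prior is conjugate. Weight on the data is w = (n/σ²)/(n/σ² + 1/τ₀²) = 0.00124324/(0.00124324+0.00062688) = 0.66479.
Posterior mean = w·x̄ + (1−w)·μ₀ = 0.66479·270.4 + 0.33521·274.28 = 271.701. Posterior variance = 1/(0.00124324+0.00062688) = 534.724, so SD = 23.124.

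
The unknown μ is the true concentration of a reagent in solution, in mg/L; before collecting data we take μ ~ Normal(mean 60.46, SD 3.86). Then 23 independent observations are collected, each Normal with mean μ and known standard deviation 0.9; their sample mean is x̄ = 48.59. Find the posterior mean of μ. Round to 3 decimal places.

Posterior mean ≈ 48.618

Prior precision 1/τ₀² = 1/3.86² = 0.0671159; data precision n/σ² = 23/0.9² = 28.3951.
Posterior precision = 0.0671159 + 28.3951 = 28.4622.
Posterior mean = (0.0671159·60.46 + 28.3951·48.59) / 28.4622 = 48.618.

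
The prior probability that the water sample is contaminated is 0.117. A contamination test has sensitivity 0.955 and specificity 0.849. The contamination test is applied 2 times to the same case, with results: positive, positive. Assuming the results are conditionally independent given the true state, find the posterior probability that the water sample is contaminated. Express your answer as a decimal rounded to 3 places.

Posterior P(H) ≈ 0.841

Let H be the event that the water sample is contaminated; start with P(H) = 0.117. P('positive'|H) = 0.955, P('positive'|¬H) = 0.151.
Update on result 1 ('positive'): P(H) ← 0.955·0.1170 / (0.955·0.1170 + 0.151·0.8830) = 0.11174/0.24507 = 0.4559.
Update on result 2 ('positive'): P(H) ← 0.955·0.4559 / (0.955·0.4559 + 0.151·0.5441) = 0.43542/0.51757 = 0.8413.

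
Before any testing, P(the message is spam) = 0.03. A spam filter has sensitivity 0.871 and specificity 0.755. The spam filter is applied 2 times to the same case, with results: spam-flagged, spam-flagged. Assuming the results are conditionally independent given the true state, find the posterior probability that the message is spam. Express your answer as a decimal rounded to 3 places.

Posterior P(H) ≈ 0.281

With H the event that the message is spam, the joint likelihood of the observed sequence is P(data|H) = 0.871·0.871 = 0.75864 and P(data|¬H) = 0.245·0.245 = 0.060025.
Bayes: P(H|data) = 0.03·0.75864 / (0.03·0.75864 + 0.97·0.060025) = 0.022759/0.080983 = 0.2810.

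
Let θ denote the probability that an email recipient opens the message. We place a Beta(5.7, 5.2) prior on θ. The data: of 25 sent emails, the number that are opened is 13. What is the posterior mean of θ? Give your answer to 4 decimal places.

Posterior mean ≈ 0.5209

Observing 13 successes and 12 failures updates Beta(5.7, 5.2) by adding the success and failure counts to the two shape parameters: α = 5.7+13 = 18.7, β = 5.2+12 = 17.2.
Posterior mean = α/(α+β) = 18.7/35.9 = 0.5209.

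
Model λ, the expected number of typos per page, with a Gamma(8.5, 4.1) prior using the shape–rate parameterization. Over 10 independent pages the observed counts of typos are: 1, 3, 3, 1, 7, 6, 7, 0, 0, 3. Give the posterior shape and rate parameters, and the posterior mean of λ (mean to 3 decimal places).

Posterior: Gamma(shape=39.5, rate=14.1); mean ≈ 2.801

The Poisson likelihood adds the total count to the shape and the number of exposure periods to the rate. Here ∑xᵢ = 31 and n = 10, so shape 8.5→39.5 and rate 4.1→14.1.
Posterior mean = shape/rate = 39.5/14.1 = 2.801.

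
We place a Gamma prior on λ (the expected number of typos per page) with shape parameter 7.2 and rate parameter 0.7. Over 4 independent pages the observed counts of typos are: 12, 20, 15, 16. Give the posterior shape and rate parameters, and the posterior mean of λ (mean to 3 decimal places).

Posterior: Gamma(shape=70.2, rate=4.7); mean ≈ 14.936

Total count ∑xᵢ = 63 over n = 4 pages.
Gamma is conjugate to the Poisson likelihood: posterior is Gamma(shape = 7.2+63 = 70.2, rate = 0.7+4 = 4.7).
E[λ | data] = 70.2/4.7 = 14.936.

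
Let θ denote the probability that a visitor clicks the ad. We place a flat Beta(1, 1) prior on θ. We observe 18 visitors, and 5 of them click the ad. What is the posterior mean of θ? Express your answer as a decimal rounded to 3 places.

Posterior mean ≈ 0.300

The binomial likelihood is conjugate to the Beta prior: with 5 successes and 13 failures, the posterior is Beta(1+5, 1+13) = Beta(6, 14).
Posterior mean = α/(α+β) = 6/20 = 0.300.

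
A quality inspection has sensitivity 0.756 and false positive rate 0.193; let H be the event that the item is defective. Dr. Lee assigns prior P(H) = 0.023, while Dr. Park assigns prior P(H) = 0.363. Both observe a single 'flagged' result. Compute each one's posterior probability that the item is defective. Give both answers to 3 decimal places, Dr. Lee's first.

Dr. Lee: 0.084; Dr. Park: 0.691

P('+'|H) = 0.756, P('+'|¬H) = 0.193.
Dr. Lee: numerator 0.756·0.023 = 0.017388; evidence = 0.017388+0.193·0.977 = 0.20595; posterior = 0.084.
Dr. Park: numerator 0.756·0.363 = 0.27443; evidence = 0.27443+0.193·0.637 = 0.39737; posterior = 0.691.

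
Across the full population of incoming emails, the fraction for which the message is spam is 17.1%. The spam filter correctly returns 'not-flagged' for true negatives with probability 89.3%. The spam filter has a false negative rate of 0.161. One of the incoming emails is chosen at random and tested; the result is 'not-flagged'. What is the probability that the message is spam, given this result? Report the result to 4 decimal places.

P(H | E) ≈ 0.0359

Write H for 'the message is spam'. Prior odds H:¬H = 0.171/0.829 = 0.20627. For the 'not-flagged' outcome, the likelihood ratio is 0.161/0.893 = 0.18029.
Posterior odds = 0.20627 × 0.18029 = 0.037189, so P(H|E) = 0.037189/(1+0.037189) = 0.0359.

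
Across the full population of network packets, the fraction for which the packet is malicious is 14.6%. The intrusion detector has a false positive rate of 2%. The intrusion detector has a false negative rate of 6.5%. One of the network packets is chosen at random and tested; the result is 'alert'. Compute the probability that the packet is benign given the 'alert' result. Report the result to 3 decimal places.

P(¬H | E) ≈ 0.111

Let H be the event that the packet is malicious. P(H) = 0.146, so P(¬H) = 0.854. With E the 'alert' result, P(E|H) = 0.935 and P(E|¬H) = 0.02.
P(E) = 0.935·0.146 + 0.02·0.854 = 0.13651 + 0.017080 = 0.15359.
By Bayes' theorem, P(H|E) = 0.13651 / 0.15359 = 0.889. Hence P(¬H|E) = 1 − 0.889 = 0.111.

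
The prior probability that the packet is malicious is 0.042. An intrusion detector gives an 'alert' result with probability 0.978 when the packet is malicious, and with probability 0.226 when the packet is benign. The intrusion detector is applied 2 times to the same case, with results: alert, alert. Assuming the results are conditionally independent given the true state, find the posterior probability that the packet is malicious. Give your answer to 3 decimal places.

Let H be the event that the packet is malicious; start with P(H) = 0.042. P('alert'|H) = 0.978, P('alert'|¬H) = 0.226.
Update on result 1 ('alert'): P(H) ← 0.978·0.0420 / (0.978·0.0420 + 0.226·0.9580) = 0.041076/0.25758 = 0.1595.
Update on result 2 ('alert'): P(H) ← 0.978·0.1595 / (0.978·0.1595 + 0.226·0.8405) = 0.15596/0.34592 = 0.4509.

Posterior P(H) ≈ 0.451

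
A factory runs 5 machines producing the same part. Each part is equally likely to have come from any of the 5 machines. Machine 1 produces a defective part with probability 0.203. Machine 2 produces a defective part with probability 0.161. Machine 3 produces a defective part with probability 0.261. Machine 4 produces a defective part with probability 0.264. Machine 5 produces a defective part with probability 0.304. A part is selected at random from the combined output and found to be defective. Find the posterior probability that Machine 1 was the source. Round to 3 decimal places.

Tabulate prior·likelihood by source: [1] prior 0.2, lik 0.203, product 0.04060; [2] prior 0.2, lik 0.161, product 0.03220; [3] prior 0.2, lik 0.261, product 0.05220; [4] prior 0.2, lik 0.264, product 0.05280; [5] prior 0.2, lik 0.304, product 0.06080.
Normalizing constant = 0.23860; the posterior for Machine 1 is its product over the sum, 0.04060/0.23860 = 0.170.

Posterior probability ≈ 0.170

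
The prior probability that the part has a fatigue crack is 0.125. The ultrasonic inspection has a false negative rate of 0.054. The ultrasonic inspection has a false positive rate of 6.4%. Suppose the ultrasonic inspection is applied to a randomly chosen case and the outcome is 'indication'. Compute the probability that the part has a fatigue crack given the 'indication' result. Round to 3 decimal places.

Write H for 'the part has a fatigue crack'. Prior odds H:¬H = 0.125/0.875 = 0.14286. For the 'indication' outcome, the likelihood ratio is 0.946/0.064 = 14.781.
Posterior odds = 0.14286 × 14.781 = 2.1116, so P(H|E) = 2.1116/(1+2.1116) = 0.679.

P(H | E) ≈ 0.679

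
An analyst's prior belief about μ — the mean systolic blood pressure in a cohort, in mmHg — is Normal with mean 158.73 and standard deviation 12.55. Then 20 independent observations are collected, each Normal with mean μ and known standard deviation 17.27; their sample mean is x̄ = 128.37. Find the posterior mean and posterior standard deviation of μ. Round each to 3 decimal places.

Posterior mean ≈ 130.996; posterior SD ≈ 3.691

With known σ, the Normal prior is conjugate. Weight on the data is w = (n/σ²)/(n/σ² + 1/τ₀²) = 0.0670572/(0.0670572+0.00634911) = 0.91351.
Posterior mean = w·x̄ + (1−w)·μ₀ = 0.91351·128.37 + 0.086493·158.73 = 130.996. Posterior variance = 1/(0.0670572+0.00634911) = 13.6228, so SD = 3.691.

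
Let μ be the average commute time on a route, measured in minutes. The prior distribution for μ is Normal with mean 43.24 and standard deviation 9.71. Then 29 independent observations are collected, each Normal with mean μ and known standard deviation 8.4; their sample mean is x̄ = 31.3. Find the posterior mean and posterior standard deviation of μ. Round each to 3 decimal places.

Posterior mean ≈ 31.600; posterior SD ≈ 1.540

With known σ, the Normal prior is conjugate. Weight on the data is w = (n/σ²)/(n/σ² + 1/τ₀²) = 0.410998/(0.410998+0.0106062) = 0.97484.
Posterior mean = w·x̄ + (1−w)·μ₀ = 0.97484·31.3 + 0.025157·43.24 = 31.600. Posterior variance = 1/(0.410998+0.0106062) = 2.37189, so SD = 1.540.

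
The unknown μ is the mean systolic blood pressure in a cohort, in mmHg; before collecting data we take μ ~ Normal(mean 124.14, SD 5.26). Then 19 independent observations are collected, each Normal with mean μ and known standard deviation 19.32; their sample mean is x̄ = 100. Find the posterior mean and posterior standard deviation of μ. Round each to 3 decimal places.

Prior precision 1/τ₀² = 1/5.26² = 0.0361434; data precision n/σ² = 19/19.32² = 0.0509025.
Posterior precision = 0.0361434 + 0.0509025 = 0.0870459, giving posterior SD = 1/√0.0870459 = 3.389.
Posterior mean = (0.0361434·124.14 + 0.0509025·100) / 0.0870459 = 110.023.

Posterior mean ≈ 110.023; posterior SD ≈ 3.389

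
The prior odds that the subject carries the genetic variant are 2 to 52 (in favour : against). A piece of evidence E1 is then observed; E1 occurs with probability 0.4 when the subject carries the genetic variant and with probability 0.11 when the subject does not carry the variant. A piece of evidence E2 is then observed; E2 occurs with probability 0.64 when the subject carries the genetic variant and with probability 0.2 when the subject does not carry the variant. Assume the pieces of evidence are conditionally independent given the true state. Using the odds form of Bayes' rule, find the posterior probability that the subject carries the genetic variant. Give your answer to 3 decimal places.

Posterior probability ≈ 0.309

Prior odds = 2/52 = 0.038462. In log-odds, ln(0.038462) = -3.2581.
Add log likelihood ratios: ln(3.6364) + ln(3.2000) = 2.4541.
Posterior log-odds = -0.80396, so posterior odds = exp(-0.80396) = 0.44755. Converting, P(H|E) = 0.44755/1.4476 = 0.309.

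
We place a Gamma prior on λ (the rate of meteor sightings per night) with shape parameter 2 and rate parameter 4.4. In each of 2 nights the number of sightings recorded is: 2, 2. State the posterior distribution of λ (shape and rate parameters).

The Poisson likelihood adds the total count to the shape and the number of exposure periods to the rate. Here ∑xᵢ = 4 and n = 2, so shape 2→6 and rate 4.4→6.4.

Posterior: Gamma(shape=6, rate=6.4)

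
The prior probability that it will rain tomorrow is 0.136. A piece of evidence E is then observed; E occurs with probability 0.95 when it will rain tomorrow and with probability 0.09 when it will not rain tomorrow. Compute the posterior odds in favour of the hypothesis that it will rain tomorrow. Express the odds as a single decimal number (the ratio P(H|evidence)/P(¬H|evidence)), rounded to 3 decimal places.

Prior odds = 0.136/(1−0.136) = 0.15741. In log-odds, ln(0.15741) = -1.8489.
Add log likelihood ratio: ln(10.556) = 2.3567.
Posterior log-odds = 0.50773, so posterior odds = exp(0.50773) = 1.6615.

Posterior odds ≈ 1.662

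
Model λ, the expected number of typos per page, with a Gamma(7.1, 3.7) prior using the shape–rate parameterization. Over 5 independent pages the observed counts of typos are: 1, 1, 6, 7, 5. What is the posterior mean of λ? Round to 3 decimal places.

Posterior mean ≈ 3.115

Total count ∑xᵢ = 20 over n = 5 pages.
Gamma is conjugate to the Poisson likelihood: posterior is Gamma(shape = 7.1+20 = 27.1, rate = 3.7+5 = 8.7).
E[λ | data] = 27.1/8.7 = 3.115.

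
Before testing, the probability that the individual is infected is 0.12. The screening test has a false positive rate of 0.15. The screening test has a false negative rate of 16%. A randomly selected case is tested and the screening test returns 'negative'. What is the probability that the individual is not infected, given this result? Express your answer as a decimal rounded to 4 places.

P(¬H | E) ≈ 0.9750

Let H be the event that the individual is infected. P(H) = 0.12, so P(¬H) = 0.88. With E the 'negative' result, P(E|H) = 0.16 and P(E|¬H) = 0.85.
P(E) = 0.16·0.12 + 0.85·0.88 = 0.019200 + 0.74800 = 0.76720.
By Bayes' theorem, P(H|E) = 0.019200 / 0.76720 = 0.0250. Hence P(¬H|E) = 1 − 0.0250 = 0.9750.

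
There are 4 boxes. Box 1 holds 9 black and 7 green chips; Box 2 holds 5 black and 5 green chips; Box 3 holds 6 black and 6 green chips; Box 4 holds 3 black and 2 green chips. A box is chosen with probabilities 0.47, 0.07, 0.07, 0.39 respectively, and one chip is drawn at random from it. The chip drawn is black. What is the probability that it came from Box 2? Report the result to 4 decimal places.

Posterior probability ≈ 0.0616

Tabulate prior·likelihood by source: [1] prior 0.47, lik 0.5625, product 0.2644; [2] prior 0.07, lik 0.5, product 0.03500; [3] prior 0.07, lik 0.5, product 0.03500; [4] prior 0.39, lik 0.6, product 0.2340.
Normalizing constant = 0.56837; the posterior for Box 2 is its product over the sum, 0.03500/0.56837 = 0.0616.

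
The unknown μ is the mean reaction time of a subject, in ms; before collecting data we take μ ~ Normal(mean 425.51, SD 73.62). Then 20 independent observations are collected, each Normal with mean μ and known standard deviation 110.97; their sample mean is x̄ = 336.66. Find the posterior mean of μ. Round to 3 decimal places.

Posterior mean ≈ 345.724

With known σ, the Normal prior is conjugate. Weight on the data is w = (n/σ²)/(n/σ² + 1/τ₀²) = 0.00162412/(0.00162412+0.00018451) = 0.89799.
Posterior mean = w·x̄ + (1−w)·μ₀ = 0.89799·336.66 + 0.10201·425.51 = 345.724.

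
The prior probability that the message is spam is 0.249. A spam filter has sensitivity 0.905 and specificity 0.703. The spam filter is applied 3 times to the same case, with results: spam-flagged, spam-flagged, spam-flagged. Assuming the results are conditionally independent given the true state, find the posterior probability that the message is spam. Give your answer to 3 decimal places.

With H the event that the message is spam, the joint likelihood of the observed sequence is P(data|H) = 0.905·0.905·0.905 = 0.74122 and P(data|¬H) = 0.297·0.297·0.297 = 0.026198.
Bayes: P(H|data) = 0.249·0.74122 / (0.249·0.74122 + 0.751·0.026198) = 0.18456/0.20424 = 0.9037.

Posterior P(H) ≈ 0.904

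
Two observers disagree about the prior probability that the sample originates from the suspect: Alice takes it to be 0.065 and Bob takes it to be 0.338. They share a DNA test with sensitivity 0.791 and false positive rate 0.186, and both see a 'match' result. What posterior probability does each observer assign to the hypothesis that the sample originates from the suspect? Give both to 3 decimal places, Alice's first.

Alice: 0.228; Bob: 0.685

P('+'|H) = 0.791, P('+'|¬H) = 0.186.
Alice: numerator 0.791·0.065 = 0.051415; evidence = 0.051415+0.186·0.935 = 0.22532; posterior = 0.228.
Bob: numerator 0.791·0.338 = 0.26736; evidence = 0.26736+0.186·0.662 = 0.39049; posterior = 0.685.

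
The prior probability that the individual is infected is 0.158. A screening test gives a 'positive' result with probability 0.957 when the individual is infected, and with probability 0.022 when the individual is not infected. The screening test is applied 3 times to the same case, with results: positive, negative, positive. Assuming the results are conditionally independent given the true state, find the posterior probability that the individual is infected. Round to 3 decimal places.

With H the event that the individual is infected, the joint likelihood of the observed sequence is P(data|H) = 0.957·0.043·0.957 = 0.039382 and P(data|¬H) = 0.022·0.978·0.022 = 0.00047335.
Bayes: P(H|data) = 0.158·0.039382 / (0.158·0.039382 + 0.842·0.00047335) = 0.0062223/0.0066208 = 0.9398.

Posterior P(H) ≈ 0.940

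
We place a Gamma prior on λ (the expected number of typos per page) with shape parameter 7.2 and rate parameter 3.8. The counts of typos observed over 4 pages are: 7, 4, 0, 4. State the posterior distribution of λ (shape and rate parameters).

The Poisson likelihood adds the total count to the shape and the number of exposure periods to the rate. Here ∑xᵢ = 15 and n = 4, so shape 7.2→22.2 and rate 3.8→7.8.

Posterior: Gamma(shape=22.2, rate=7.8)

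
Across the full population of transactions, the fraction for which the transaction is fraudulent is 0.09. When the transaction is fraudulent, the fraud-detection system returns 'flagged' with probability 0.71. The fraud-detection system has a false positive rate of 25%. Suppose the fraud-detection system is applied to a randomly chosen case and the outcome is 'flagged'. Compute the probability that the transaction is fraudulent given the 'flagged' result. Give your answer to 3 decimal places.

P(H | E) ≈ 0.219

Let H be the event that the transaction is fraudulent. P(H) = 0.09, so P(¬H) = 0.91. With E the 'flagged' result, P(E|H) = 0.71 and P(E|¬H) = 0.25.
P(E) = 0.71·0.09 + 0.25·0.91 = 0.063900 + 0.22750 = 0.29140.
By Bayes' theorem, P(H|E) = 0.063900 / 0.29140 = 0.219.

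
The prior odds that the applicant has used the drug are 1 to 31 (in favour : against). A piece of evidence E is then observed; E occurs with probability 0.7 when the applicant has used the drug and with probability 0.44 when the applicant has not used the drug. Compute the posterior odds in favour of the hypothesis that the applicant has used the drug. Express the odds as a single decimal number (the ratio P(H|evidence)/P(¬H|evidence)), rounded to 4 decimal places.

Prior odds = 1/31 = 0.032258.
Likelihood ratio for E = 0.7/0.44 = 1.5909.
Posterior odds = prior odds × LR = 0.051320.

Posterior odds ≈ 0.0513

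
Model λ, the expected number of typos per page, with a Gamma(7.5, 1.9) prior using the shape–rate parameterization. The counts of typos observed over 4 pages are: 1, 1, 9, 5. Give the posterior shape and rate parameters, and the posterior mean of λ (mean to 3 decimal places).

Total count ∑xᵢ = 16 over n = 4 pages.
Gamma is conjugate to the Poisson likelihood: posterior is Gamma(shape = 7.5+16 = 23.5, rate = 1.9+4 = 5.9).
E[λ | data] = 23.5/5.9 = 3.983.

Posterior: Gamma(shape=23.5, rate=5.9); mean ≈ 3.983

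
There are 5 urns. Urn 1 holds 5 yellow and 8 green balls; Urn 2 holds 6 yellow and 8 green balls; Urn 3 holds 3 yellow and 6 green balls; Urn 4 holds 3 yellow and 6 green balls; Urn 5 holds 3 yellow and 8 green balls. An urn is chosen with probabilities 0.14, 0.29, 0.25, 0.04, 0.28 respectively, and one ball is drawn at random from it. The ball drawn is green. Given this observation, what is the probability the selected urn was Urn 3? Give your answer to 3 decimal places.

Posterior probability ≈ 0.257

P(green|Urn 1) = 0.6154; P(green|Urn 2) = 0.5714; P(green|Urn 3) = 0.6667; P(green|Urn 4) = 0.6667; P(green|Urn 5) = 0.7273.
Prior × likelihood for each source: 0.14·0.6154=0.08615, 0.29·0.5714=0.1657, 0.25·0.6667=0.1667, 0.04·0.6667=0.02667, 0.28·0.7273=0.2036. Summing gives P(green) = 0.64884.
P(Urn 3 | green) = 0.1667 / 0.64884 = 0.257.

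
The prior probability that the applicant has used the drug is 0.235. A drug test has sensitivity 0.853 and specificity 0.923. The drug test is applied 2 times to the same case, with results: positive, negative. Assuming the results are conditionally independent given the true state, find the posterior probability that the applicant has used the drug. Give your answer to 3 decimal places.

Let H be the event that the applicant has used the drug; start with P(H) = 0.235. P('positive'|H) = 0.853, P('positive'|¬H) = 0.077.
Update on result 1 ('positive'): P(H) ← 0.853·0.2350 / (0.853·0.2350 + 0.077·0.7650) = 0.20045/0.25936 = 0.7729.
Update on result 2 ('negative'): P(H) ← 0.147·0.7729 / (0.147·0.7729 + 0.923·0.2271) = 0.11361/0.32324 = 0.3515.

Posterior P(H) ≈ 0.351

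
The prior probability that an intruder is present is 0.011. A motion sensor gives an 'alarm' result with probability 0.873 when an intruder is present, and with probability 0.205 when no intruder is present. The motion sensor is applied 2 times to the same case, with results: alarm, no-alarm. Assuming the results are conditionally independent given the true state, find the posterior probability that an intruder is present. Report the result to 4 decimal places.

Posterior P(H) ≈ 0.0075

With H the event that an intruder is present, the joint likelihood of the observed sequence is P(data|H) = 0.873·0.127 = 0.11087 and P(data|¬H) = 0.205·0.795 = 0.16298.
Bayes: P(H|data) = 0.011·0.11087 / (0.011·0.11087 + 0.989·0.16298) = 0.0012196/0.16240 = 0.0075.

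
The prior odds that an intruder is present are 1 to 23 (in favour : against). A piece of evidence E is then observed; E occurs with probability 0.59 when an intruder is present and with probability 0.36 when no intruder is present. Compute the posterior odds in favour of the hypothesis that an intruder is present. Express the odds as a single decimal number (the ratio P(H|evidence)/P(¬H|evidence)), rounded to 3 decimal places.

Posterior odds ≈ 0.071

Prior odds = 1/23 = 0.043478.
Likelihood ratio for E = 0.59/0.36 = 1.6389.
Posterior odds = prior odds × LR = 0.071256.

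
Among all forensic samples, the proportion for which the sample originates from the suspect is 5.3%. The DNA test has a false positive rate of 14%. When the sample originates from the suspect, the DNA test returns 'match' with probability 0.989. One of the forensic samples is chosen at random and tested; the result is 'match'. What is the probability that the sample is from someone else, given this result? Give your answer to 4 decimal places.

Write H for 'the sample originates from the suspect'. Prior odds H:¬H = 0.053/0.947 = 0.055966. For the 'match' outcome, the likelihood ratio is 0.989/0.14 = 7.0643.
Posterior odds = 0.055966 × 7.0643 = 0.39536, so P(H|E) = 0.39536/(1+0.39536) = 0.2833. Then P(¬H|E) = 1 − 0.2833 = 0.7167.

P(¬H | E) ≈ 0.7167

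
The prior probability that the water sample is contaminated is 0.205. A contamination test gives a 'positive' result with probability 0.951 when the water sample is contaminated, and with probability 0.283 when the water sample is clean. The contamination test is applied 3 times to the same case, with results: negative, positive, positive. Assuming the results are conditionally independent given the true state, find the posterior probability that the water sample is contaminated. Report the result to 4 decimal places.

Posterior P(H) ≈ 0.1660

With H the event that the water sample is contaminated, the joint likelihood of the observed sequence is P(data|H) = 0.049·0.951·0.951 = 0.044316 and P(data|¬H) = 0.717·0.283·0.283 = 0.057424.
Bayes: P(H|data) = 0.205·0.044316 / (0.205·0.044316 + 0.795·0.057424) = 0.0090847/0.054737 = 0.1660.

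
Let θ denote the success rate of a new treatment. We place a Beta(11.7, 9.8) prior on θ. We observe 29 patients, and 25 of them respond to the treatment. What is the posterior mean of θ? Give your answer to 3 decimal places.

Posterior mean ≈ 0.727

Observing 25 successes and 4 failures updates Beta(11.7, 9.8) by adding the success and failure counts to the two shape parameters: α = 11.7+25 = 36.7, β = 9.8+4 = 13.8.
E[θ | data] = 36.7/(36.7+13.8) = 0.727.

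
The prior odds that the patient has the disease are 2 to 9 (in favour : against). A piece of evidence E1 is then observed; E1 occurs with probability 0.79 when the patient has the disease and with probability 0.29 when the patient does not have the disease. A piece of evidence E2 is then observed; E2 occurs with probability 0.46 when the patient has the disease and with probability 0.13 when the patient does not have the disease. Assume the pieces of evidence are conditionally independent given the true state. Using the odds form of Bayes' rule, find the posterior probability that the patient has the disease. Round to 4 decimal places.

Prior odds = 2/9 = 0.22222.
Likelihood ratio for E1 = 0.79/0.29 = 2.7241.
Likelihood ratio for E2 = 0.46/0.13 = 3.5385.
Posterior odds = prior odds × LR₁ × LR₂ = 2.1421.
Posterior probability = odds/(1+odds) = 2.1421/3.1421 = 0.6817.

Posterior probability ≈ 0.6817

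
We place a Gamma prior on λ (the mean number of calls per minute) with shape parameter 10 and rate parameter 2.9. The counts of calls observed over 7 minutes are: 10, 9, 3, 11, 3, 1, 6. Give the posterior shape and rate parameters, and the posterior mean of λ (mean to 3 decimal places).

Posterior: Gamma(shape=53, rate=9.9); mean ≈ 5.354

Total count ∑xᵢ = 43 over n = 7 minutes.
Gamma is conjugate to the Poisson likelihood: posterior is Gamma(shape = 10+43 = 53, rate = 2.9+7 = 9.9).
Posterior mean = shape/rate = 53/9.9 = 5.354.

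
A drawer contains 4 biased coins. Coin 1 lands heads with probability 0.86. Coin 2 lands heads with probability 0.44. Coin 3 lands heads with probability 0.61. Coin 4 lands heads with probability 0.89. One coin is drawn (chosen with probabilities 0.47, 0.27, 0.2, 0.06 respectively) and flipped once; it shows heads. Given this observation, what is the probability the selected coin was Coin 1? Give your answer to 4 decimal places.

Tabulate prior·likelihood by source: [1] prior 0.47, lik 0.86, product 0.4042; [2] prior 0.27, lik 0.44, product 0.1188; [3] prior 0.2, lik 0.61, product 0.1220; [4] prior 0.06, lik 0.89, product 0.05340.
Normalizing constant = 0.69840; the posterior for Coin 1 is its product over the sum, 0.4042/0.69840 = 0.5788.

Posterior probability ≈ 0.5788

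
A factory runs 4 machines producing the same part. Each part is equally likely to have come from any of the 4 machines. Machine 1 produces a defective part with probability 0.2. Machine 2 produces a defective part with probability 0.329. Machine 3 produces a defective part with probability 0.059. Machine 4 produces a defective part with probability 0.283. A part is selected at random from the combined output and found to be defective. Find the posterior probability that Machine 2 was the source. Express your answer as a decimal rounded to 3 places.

P(defective|M1) = 0.2; P(defective|M2) = 0.329; P(defective|M3) = 0.059; P(defective|M4) = 0.283.
Prior × likelihood for each source: 0.25·0.2=0.05000, 0.25·0.329=0.08225, 0.25·0.059=0.01475, 0.25·0.283=0.07075. Summing gives P(defective) = 0.21775.
P(Machine 2 | defective) = 0.08225 / 0.21775 = 0.378.

Posterior probability ≈ 0.378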